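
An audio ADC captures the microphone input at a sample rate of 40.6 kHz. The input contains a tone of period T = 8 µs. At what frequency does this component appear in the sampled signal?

3.2 kHz

T = 8 µs → f = 1/T = 125 kHz.
125 kHz mod fs = 3.2 kHz.
3.2 kHz ≤ fs/2 = 20.3 kHz, appears at 3.2 kHz.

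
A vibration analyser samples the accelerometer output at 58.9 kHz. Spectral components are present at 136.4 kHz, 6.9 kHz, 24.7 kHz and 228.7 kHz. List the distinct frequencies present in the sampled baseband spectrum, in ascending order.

6.9 kHz, 18.6 kHz, 24.7 kHz

fs/2 = 29.45 kHz.
136.4 kHz mod fs = 18.6 kHz.
18.6 kHz ≤ fs/2 = 29.45 kHz, appears at 18.6 kHz.
6.9 kHz ≤ fs/2 = 29.45 kHz, passes unchanged.
24.7 kHz ≤ fs/2 = 29.45 kHz, passes unchanged.
228.7 kHz mod fs = 52 kHz.
52 kHz > fs/2 = 29.45 kHz, folds to fs − 52 kHz = 6.9 kHz.
Distinct values: {6.9 kHz, 18.6 kHz, 24.7 kHz}.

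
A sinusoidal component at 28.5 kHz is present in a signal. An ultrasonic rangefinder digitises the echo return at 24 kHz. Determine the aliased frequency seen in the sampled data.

28.5 kHz mod fs = 4.5 kHz.
4.5 kHz ≤ fs/2 = 12 kHz, appears at 4.5 kHz.

4.5 kHz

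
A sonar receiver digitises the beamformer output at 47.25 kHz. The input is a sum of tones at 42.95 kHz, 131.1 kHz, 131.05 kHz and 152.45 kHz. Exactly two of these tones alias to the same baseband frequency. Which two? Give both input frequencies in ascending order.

131.05 kHz, 152.45 kHz

fs/2 = 23.625 kHz.
42.95 kHz > fs/2 = 23.625 kHz, folds to fs − 42.95 kHz = 4.3 kHz.
131.1 kHz mod fs = 36.6 kHz.
36.6 kHz > fs/2 = 23.625 kHz, folds to fs − 36.6 kHz = 10.65 kHz.
131.05 kHz mod fs = 36.55 kHz.
36.55 kHz > fs/2 = 23.625 kHz, folds to fs − 36.55 kHz = 10.7 kHz.
152.45 kHz mod fs = 10.7 kHz.
10.7 kHz ≤ fs/2 = 23.625 kHz, appears at 10.7 kHz.
131.05 kHz and 152.45 kHz both map to 10.7 kHz.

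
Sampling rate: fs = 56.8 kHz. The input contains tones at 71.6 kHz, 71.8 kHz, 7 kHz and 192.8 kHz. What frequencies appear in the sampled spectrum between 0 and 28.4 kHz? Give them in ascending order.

fs/2 = 28.4 kHz.
71.6 kHz mod fs = 14.8 kHz.
14.8 kHz ≤ fs/2 = 28.4 kHz, appears at 14.8 kHz.
71.8 kHz mod fs = 15 kHz.
15 kHz ≤ fs/2 = 28.4 kHz, appears at 15 kHz.
7 kHz ≤ fs/2 = 28.4 kHz, passes unchanged.
192.8 kHz mod fs = 22.4 kHz.
22.4 kHz ≤ fs/2 = 28.4 kHz, appears at 22.4 kHz.
Distinct values: {7 kHz, 14.8 kHz, 15 kHz, 22.4 kHz}.

7 kHz, 14.8 kHz, 15 kHz, 22.4 kHz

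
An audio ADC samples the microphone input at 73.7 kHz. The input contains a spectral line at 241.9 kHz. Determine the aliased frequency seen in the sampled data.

20.8 kHz

241.9 kHz mod fs = 20.8 kHz.
20.8 kHz ≤ fs/2 = 36.85 kHz, appears at 20.8 kHz.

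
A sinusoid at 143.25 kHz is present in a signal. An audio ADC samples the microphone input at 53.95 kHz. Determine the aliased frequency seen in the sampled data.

143.25 kHz mod fs = 35.35 kHz.
35.35 kHz > fs/2 = 26.975 kHz, folds to fs − 35.35 kHz = 18.6 kHz.

18.6 kHz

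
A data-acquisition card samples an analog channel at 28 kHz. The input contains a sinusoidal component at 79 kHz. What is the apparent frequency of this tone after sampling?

5 kHz

79 kHz mod fs = 23 kHz.
23 kHz > fs/2 = 14 kHz, folds to fs − 23 kHz = 5 kHz.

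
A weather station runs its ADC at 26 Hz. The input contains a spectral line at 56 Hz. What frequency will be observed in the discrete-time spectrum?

4 Hz

56 Hz mod fs = 4 Hz.
4 Hz ≤ fs/2 = 13 Hz, appears at 4 Hz.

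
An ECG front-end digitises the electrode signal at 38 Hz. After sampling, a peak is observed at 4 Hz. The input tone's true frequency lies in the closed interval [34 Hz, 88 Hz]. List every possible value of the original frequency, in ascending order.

34 Hz, 42 Hz, 72 Hz, 80 Hz

Frequencies that alias to 4 Hz are k·fs ± 4 Hz for integer k ≥ 0.
k=0: 4 Hz.
k=1: 34 Hz, 42 Hz.
k=2: 72 Hz, 80 Hz.
k=3: 110 Hz, 118 Hz.
Within [34 Hz, 88 Hz]: 34 Hz, 42 Hz, 72 Hz, 80 Hz.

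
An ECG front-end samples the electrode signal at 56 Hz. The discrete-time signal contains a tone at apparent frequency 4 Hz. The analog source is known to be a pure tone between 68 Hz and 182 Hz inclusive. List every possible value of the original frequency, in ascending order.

108 Hz, 116 Hz, 164 Hz, 172 Hz

Frequencies that alias to 4 Hz are k·fs ± 4 Hz for integer k ≥ 0.
k=0: 4 Hz.
k=1: 52 Hz, 60 Hz.
k=2: 108 Hz, 116 Hz.
k=3: 164 Hz, 172 Hz.
k=4: 220 Hz, 228 Hz.
Within [68 Hz, 182 Hz]: 108 Hz, 116 Hz, 164 Hz, 172 Hz.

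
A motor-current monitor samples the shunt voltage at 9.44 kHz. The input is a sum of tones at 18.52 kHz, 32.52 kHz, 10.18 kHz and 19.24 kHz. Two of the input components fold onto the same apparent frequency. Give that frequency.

0.36 kHz

fs/2 = 4.72 kHz.
18.52 kHz mod fs = 9.08 kHz.
9.08 kHz > fs/2 = 4.72 kHz, folds to fs − 9.08 kHz = 0.36 kHz.
32.52 kHz mod fs = 4.2 kHz.
4.2 kHz ≤ fs/2 = 4.72 kHz, appears at 4.2 kHz.
10.18 kHz mod fs = 0.74 kHz.
0.74 kHz ≤ fs/2 = 4.72 kHz, appears at 0.74 kHz.
19.24 kHz mod fs = 0.36 kHz.
0.36 kHz ≤ fs/2 = 4.72 kHz, appears at 0.36 kHz.
18.52 kHz and 19.24 kHz both map to 0.36 kHz.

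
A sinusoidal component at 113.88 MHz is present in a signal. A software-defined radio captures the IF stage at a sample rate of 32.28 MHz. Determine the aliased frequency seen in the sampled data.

15.24 MHz

113.88 MHz mod fs = 17.04 MHz.
17.04 MHz > fs/2 = 16.14 MHz, folds to fs − 17.04 MHz = 15.24 MHz.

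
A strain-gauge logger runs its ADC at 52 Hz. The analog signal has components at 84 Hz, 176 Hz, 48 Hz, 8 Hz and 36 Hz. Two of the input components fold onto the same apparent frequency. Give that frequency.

fs/2 = 26 Hz.
84 Hz mod fs = 32 Hz.
32 Hz > fs/2 = 26 Hz, folds to fs − 32 Hz = 20 Hz.
176 Hz mod fs = 20 Hz.
20 Hz ≤ fs/2 = 26 Hz, appears at 20 Hz.
48 Hz > fs/2 = 26 Hz, folds to fs − 48 Hz = 4 Hz.
8 Hz ≤ fs/2 = 26 Hz, passes unchanged.
36 Hz > fs/2 = 26 Hz, folds to fs − 36 Hz = 16 Hz.
84 Hz and 176 Hz both map to 20 Hz.

20 Hz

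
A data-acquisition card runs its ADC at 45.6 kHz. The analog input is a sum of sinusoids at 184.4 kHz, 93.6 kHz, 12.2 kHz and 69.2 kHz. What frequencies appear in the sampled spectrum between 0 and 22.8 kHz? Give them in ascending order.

fs/2 = 22.8 kHz.
184.4 kHz mod fs = 2 kHz.
2 kHz ≤ fs/2 = 22.8 kHz, appears at 2 kHz.
93.6 kHz mod fs = 2.4 kHz.
2.4 kHz ≤ fs/2 = 22.8 kHz, appears at 2.4 kHz.
12.2 kHz ≤ fs/2 = 22.8 kHz, passes unchanged.
69.2 kHz mod fs = 23.6 kHz.
23.6 kHz > fs/2 = 22.8 kHz, folds to fs − 23.6 kHz = 22 kHz.
Distinct values: {2 kHz, 2.4 kHz, 12.2 kHz, 22 kHz}.

2 kHz, 2.4 kHz, 12.2 kHz, 22 kHz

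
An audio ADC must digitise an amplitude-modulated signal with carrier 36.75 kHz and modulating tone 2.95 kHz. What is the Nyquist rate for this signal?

AM sidebands sit at fc ± fm = 33.8 kHz and 39.7 kHz.
Highest-frequency component: 39.7 kHz.
Nyquist rate = 2 × 39.7 kHz = 79.4 kHz.

79.4 kHz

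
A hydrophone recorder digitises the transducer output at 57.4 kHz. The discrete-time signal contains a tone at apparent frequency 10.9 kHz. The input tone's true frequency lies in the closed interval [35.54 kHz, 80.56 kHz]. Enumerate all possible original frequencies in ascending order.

46.5 kHz, 68.3 kHz

Frequencies that alias to 10.9 kHz are k·fs ± 10.9 kHz for integer k ≥ 0.
k=0: 10.9 kHz.
k=1: 46.5 kHz, 68.3 kHz.
k=2: 103.9 kHz, 125.7 kHz.
Within [35.54 kHz, 80.56 kHz]: 46.5 kHz, 68.3 kHz.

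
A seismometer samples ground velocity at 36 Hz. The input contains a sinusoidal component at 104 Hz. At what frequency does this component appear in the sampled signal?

4 Hz

104 Hz mod fs = 32 Hz.
32 Hz > fs/2 = 18 Hz, folds to fs − 32 Hz = 4 Hz.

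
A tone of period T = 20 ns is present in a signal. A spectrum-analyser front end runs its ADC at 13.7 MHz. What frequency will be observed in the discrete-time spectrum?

T = 20 ns → f = 1/T = 50 MHz.
50 MHz mod fs = 8.9 MHz.
8.9 MHz > fs/2 = 6.85 MHz, folds to fs − 8.9 MHz = 4.8 MHz.

4.8 MHz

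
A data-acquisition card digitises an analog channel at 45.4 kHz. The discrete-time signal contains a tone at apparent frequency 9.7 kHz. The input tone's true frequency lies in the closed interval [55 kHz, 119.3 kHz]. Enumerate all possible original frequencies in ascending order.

Frequencies that alias to 9.7 kHz are k·fs ± 9.7 kHz for integer k ≥ 0.
k=0: 9.7 kHz.
k=1: 35.7 kHz, 55.1 kHz.
k=2: 81.1 kHz, 100.5 kHz.
k=3: 126.5 kHz, 145.9 kHz.
Within [55 kHz, 119.3 kHz]: 55.1 kHz, 81.1 kHz, 100.5 kHz.

55.1 kHz, 81.1 kHz, 100.5 kHz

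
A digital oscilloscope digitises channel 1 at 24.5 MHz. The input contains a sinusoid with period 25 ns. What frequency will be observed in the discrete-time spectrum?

9 MHz

T = 25 ns → f = 1/T = 40 MHz.
40 MHz mod fs = 15.5 MHz.
15.5 MHz > fs/2 = 12.25 MHz, folds to fs − 15.5 MHz = 9 MHz.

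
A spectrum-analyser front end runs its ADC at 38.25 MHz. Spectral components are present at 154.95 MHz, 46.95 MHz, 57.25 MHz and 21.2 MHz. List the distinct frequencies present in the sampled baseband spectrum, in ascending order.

fs/2 = 19.125 MHz.
154.95 MHz mod fs = 1.95 MHz.
1.95 MHz ≤ fs/2 = 19.125 MHz, appears at 1.95 MHz.
46.95 MHz mod fs = 8.7 MHz.
8.7 MHz ≤ fs/2 = 19.125 MHz, appears at 8.7 MHz.
57.25 MHz mod fs = 19 MHz.
19 MHz ≤ fs/2 = 19.125 MHz, appears at 19 MHz.
21.2 MHz > fs/2 = 19.125 MHz, folds to fs − 21.2 MHz = 17.05 MHz.
Distinct values: {1.95 MHz, 8.7 MHz, 17.05 MHz, 19 MHz}.

1.95 MHz, 8.7 MHz, 17.05 MHz, 19 MHz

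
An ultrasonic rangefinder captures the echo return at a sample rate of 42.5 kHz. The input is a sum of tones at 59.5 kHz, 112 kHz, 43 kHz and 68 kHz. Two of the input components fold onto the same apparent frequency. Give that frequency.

fs/2 = 21.25 kHz.
59.5 kHz mod fs = 17 kHz.
17 kHz ≤ fs/2 = 21.25 kHz, appears at 17 kHz.
112 kHz mod fs = 27 kHz.
27 kHz > fs/2 = 21.25 kHz, folds to fs − 27 kHz = 15.5 kHz.
43 kHz mod fs = 0.5 kHz.
0.5 kHz ≤ fs/2 = 21.25 kHz, appears at 0.5 kHz.
68 kHz mod fs = 25.5 kHz.
25.5 kHz > fs/2 = 21.25 kHz, folds to fs − 25.5 kHz = 17 kHz.
59.5 kHz and 68 kHz both map to 17 kHz.

17 kHz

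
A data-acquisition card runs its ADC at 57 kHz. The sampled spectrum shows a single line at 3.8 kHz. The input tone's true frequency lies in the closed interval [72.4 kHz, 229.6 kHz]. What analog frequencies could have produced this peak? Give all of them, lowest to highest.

110.2 kHz, 117.8 kHz, 167.2 kHz, 174.8 kHz, 224.2 kHz

Frequencies that alias to 3.8 kHz are k·fs ± 3.8 kHz for integer k ≥ 0.
k=0: 3.8 kHz.
k=1: 53.2 kHz, 60.8 kHz.
k=2: 110.2 kHz, 117.8 kHz.
k=3: 167.2 kHz, 174.8 kHz.
k=4: 224.2 kHz, 231.8 kHz.
k=5: 281.2 kHz, 288.8 kHz.
Within [72.4 kHz, 229.6 kHz]: 110.2 kHz, 117.8 kHz, 167.2 kHz, 174.8 kHz, 224.2 kHz.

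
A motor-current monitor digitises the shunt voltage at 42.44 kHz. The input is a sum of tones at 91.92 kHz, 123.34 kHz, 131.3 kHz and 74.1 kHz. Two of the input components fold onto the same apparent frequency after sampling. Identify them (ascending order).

fs/2 = 21.22 kHz.
91.92 kHz mod fs = 7.04 kHz.
7.04 kHz ≤ fs/2 = 21.22 kHz, appears at 7.04 kHz.
123.34 kHz mod fs = 38.46 kHz.
38.46 kHz > fs/2 = 21.22 kHz, folds to fs − 38.46 kHz = 3.98 kHz.
131.3 kHz mod fs = 3.98 kHz.
3.98 kHz ≤ fs/2 = 21.22 kHz, appears at 3.98 kHz.
74.1 kHz mod fs = 31.66 kHz.
31.66 kHz > fs/2 = 21.22 kHz, folds to fs − 31.66 kHz = 10.78 kHz.
123.34 kHz and 131.3 kHz both map to 3.98 kHz.

123.34 kHz, 131.3 kHz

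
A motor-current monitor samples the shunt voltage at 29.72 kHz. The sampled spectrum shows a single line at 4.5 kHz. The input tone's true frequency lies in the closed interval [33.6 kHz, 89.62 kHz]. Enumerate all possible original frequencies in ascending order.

Frequencies that alias to 4.5 kHz are k·fs ± 4.5 kHz for integer k ≥ 0.
k=0: 4.5 kHz.
k=1: 25.22 kHz, 34.22 kHz.
k=2: 54.94 kHz, 63.94 kHz.
k=3: 84.66 kHz, 93.66 kHz.
k=4: 114.38 kHz, 123.38 kHz.
Within [33.6 kHz, 89.62 kHz]: 34.22 kHz, 54.94 kHz, 63.94 kHz, 84.66 kHz.

34.22 kHz, 54.94 kHz, 63.94 kHz, 84.66 kHz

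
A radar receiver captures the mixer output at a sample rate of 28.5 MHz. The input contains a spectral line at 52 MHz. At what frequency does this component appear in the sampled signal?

5 MHz

52 MHz mod fs = 23.5 MHz.
23.5 MHz > fs/2 = 14.25 MHz, folds to fs − 23.5 MHz = 5 MHz.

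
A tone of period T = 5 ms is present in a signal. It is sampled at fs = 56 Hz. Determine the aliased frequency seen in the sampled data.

T = 5 ms → f = 1/T = 200 Hz.
200 Hz mod fs = 32 Hz.
32 Hz > fs/2 = 28 Hz, folds to fs − 32 Hz = 24 Hz.

24 Hz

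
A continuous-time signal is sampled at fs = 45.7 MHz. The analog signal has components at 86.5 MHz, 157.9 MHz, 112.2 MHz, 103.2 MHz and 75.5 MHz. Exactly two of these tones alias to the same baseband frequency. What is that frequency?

20.8 MHz

fs/2 = 22.85 MHz.
86.5 MHz mod fs = 40.8 MHz.
40.8 MHz > fs/2 = 22.85 MHz, folds to fs − 40.8 MHz = 4.9 MHz.
157.9 MHz mod fs = 20.8 MHz.
20.8 MHz ≤ fs/2 = 22.85 MHz, appears at 20.8 MHz.
112.2 MHz mod fs = 20.8 MHz.
20.8 MHz ≤ fs/2 = 22.85 MHz, appears at 20.8 MHz.
103.2 MHz mod fs = 11.8 MHz.
11.8 MHz ≤ fs/2 = 22.85 MHz, appears at 11.8 MHz.
75.5 MHz mod fs = 29.8 MHz.
29.8 MHz > fs/2 = 22.85 MHz, folds to fs − 29.8 MHz = 15.9 MHz.
112.2 MHz and 157.9 MHz both map to 20.8 MHz.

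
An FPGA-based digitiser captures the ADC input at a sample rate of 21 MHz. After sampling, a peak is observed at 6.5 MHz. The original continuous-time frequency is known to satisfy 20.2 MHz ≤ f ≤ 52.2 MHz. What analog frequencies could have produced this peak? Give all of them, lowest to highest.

Frequencies that alias to 6.5 MHz are k·fs ± 6.5 MHz for integer k ≥ 0.
k=0: 6.5 MHz.
k=1: 14.5 MHz, 27.5 MHz.
k=2: 35.5 MHz, 48.5 MHz.
k=3: 56.5 MHz, 69.5 MHz.
Within [20.2 MHz, 52.2 MHz]: 27.5 MHz, 35.5 MHz, 48.5 MHz.

27.5 MHz, 35.5 MHz, 48.5 MHz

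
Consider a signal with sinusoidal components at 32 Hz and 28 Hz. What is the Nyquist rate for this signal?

Highest-frequency component: 32 Hz.
Nyquist rate = 2 × 32 Hz = 64 Hz.

64 Hz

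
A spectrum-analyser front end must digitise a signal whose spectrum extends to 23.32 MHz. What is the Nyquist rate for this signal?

Nyquist rate = 2 × 23.32 MHz = 46.64 MHz.

46.64 MHz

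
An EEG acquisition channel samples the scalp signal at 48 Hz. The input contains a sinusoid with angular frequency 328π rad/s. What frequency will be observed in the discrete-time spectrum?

20 Hz

ω = 328π rad/s → f = ω/(2π) = 164 Hz.
164 Hz mod fs = 20 Hz.
20 Hz ≤ fs/2 = 24 Hz, appears at 20 Hz.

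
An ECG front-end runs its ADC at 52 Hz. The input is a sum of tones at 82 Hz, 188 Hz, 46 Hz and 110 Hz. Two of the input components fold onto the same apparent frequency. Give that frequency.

6 Hz

fs/2 = 26 Hz.
82 Hz mod fs = 30 Hz.
30 Hz > fs/2 = 26 Hz, folds to fs − 30 Hz = 22 Hz.
188 Hz mod fs = 32 Hz.
32 Hz > fs/2 = 26 Hz, folds to fs − 32 Hz = 20 Hz.
46 Hz > fs/2 = 26 Hz, folds to fs − 46 Hz = 6 Hz.
110 Hz mod fs = 6 Hz.
6 Hz ≤ fs/2 = 26 Hz, appears at 6 Hz.
46 Hz and 110 Hz both map to 6 Hz.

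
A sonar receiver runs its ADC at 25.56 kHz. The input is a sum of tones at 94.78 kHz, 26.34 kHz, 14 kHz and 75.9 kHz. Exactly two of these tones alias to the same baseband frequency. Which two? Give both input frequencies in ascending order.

fs/2 = 12.78 kHz.
94.78 kHz mod fs = 18.1 kHz.
18.1 kHz > fs/2 = 12.78 kHz, folds to fs − 18.1 kHz = 7.46 kHz.
26.34 kHz mod fs = 0.78 kHz.
0.78 kHz ≤ fs/2 = 12.78 kHz, appears at 0.78 kHz.
14 kHz > fs/2 = 12.78 kHz, folds to fs − 14 kHz = 11.56 kHz.
75.9 kHz mod fs = 24.78 kHz.
24.78 kHz > fs/2 = 12.78 kHz, folds to fs − 24.78 kHz = 0.78 kHz.
26.34 kHz and 75.9 kHz both map to 0.78 kHz.

26.34 kHz, 75.9 kHz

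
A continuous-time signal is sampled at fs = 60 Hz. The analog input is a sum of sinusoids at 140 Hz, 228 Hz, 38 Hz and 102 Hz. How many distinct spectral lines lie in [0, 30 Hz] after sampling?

fs/2 = 30 Hz.
140 Hz mod fs = 20 Hz.
20 Hz ≤ fs/2 = 30 Hz, appears at 20 Hz.
228 Hz mod fs = 48 Hz.
48 Hz > fs/2 = 30 Hz, folds to fs − 48 Hz = 12 Hz.
38 Hz > fs/2 = 30 Hz, folds to fs − 38 Hz = 22 Hz.
102 Hz mod fs = 42 Hz.
42 Hz > fs/2 = 30 Hz, folds to fs − 42 Hz = 18 Hz.
Distinct values: {12 Hz, 18 Hz, 20 Hz, 22 Hz} → 4.

4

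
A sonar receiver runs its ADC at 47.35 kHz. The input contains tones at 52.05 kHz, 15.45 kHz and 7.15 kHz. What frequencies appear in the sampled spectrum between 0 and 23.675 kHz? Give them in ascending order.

4.7 kHz, 7.15 kHz, 15.45 kHz

fs/2 = 23.675 kHz.
52.05 kHz mod fs = 4.7 kHz.
4.7 kHz ≤ fs/2 = 23.675 kHz, appears at 4.7 kHz.
15.45 kHz ≤ fs/2 = 23.675 kHz, passes unchanged.
7.15 kHz ≤ fs/2 = 23.675 kHz, passes unchanged.
Distinct values: {4.7 kHz, 7.15 kHz, 15.45 kHz}.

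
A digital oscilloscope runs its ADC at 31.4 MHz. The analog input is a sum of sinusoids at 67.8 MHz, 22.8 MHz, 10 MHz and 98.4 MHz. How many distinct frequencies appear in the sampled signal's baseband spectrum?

4

fs/2 = 15.7 MHz.
67.8 MHz mod fs = 5 MHz.
5 MHz ≤ fs/2 = 15.7 MHz, appears at 5 MHz.
22.8 MHz > fs/2 = 15.7 MHz, folds to fs − 22.8 MHz = 8.6 MHz.
10 MHz ≤ fs/2 = 15.7 MHz, passes unchanged.
98.4 MHz mod fs = 4.2 MHz.
4.2 MHz ≤ fs/2 = 15.7 MHz, appears at 4.2 MHz.
Distinct values: {4.2 MHz, 5 MHz, 8.6 MHz, 10 MHz} → 4.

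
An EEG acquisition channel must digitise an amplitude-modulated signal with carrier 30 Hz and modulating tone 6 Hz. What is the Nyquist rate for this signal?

AM sidebands sit at fc ± fm = 24 Hz and 36 Hz.
Highest-frequency component: 36 Hz.
Nyquist rate = 2 × 36 Hz = 72 Hz.

72 Hz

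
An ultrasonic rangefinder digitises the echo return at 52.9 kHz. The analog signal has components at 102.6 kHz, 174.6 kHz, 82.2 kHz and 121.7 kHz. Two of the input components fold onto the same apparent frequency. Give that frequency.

fs/2 = 26.45 kHz.
102.6 kHz mod fs = 49.7 kHz.
49.7 kHz > fs/2 = 26.45 kHz, folds to fs − 49.7 kHz = 3.2 kHz.
174.6 kHz mod fs = 15.9 kHz.
15.9 kHz ≤ fs/2 = 26.45 kHz, appears at 15.9 kHz.
82.2 kHz mod fs = 29.3 kHz.
29.3 kHz > fs/2 = 26.45 kHz, folds to fs − 29.3 kHz = 23.6 kHz.
121.7 kHz mod fs = 15.9 kHz.
15.9 kHz ≤ fs/2 = 26.45 kHz, appears at 15.9 kHz.
121.7 kHz and 174.6 kHz both map to 15.9 kHz.

15.9 kHz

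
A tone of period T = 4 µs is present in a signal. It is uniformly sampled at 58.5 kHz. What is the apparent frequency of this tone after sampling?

T = 4 µs → f = 1/T = 250 kHz.
250 kHz mod fs = 16 kHz.
16 kHz ≤ fs/2 = 29.25 kHz, appears at 16 kHz.

16 kHz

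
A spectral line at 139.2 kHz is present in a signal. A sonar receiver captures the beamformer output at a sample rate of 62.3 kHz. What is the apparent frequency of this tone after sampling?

139.2 kHz mod fs = 14.6 kHz.
14.6 kHz ≤ fs/2 = 31.15 kHz, appears at 14.6 kHz.

14.6 kHz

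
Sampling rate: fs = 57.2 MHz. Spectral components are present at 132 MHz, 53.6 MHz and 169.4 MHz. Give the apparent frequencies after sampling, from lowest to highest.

2.2 MHz, 3.6 MHz, 17.6 MHz

fs/2 = 28.6 MHz.
132 MHz mod fs = 17.6 MHz.
17.6 MHz ≤ fs/2 = 28.6 MHz, appears at 17.6 MHz.
53.6 MHz > fs/2 = 28.6 MHz, folds to fs − 53.6 MHz = 3.6 MHz.
169.4 MHz mod fs = 55 MHz.
55 MHz > fs/2 = 28.6 MHz, folds to fs − 55 MHz = 2.2 MHz.
Distinct values: {2.2 MHz, 3.6 MHz, 17.6 MHz}.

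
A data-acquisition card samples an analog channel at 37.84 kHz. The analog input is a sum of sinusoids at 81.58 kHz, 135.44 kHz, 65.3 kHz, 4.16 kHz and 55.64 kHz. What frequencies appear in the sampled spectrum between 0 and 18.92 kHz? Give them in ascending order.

4.16 kHz, 5.9 kHz, 10.38 kHz, 15.92 kHz, 17.8 kHz

fs/2 = 18.92 kHz.
81.58 kHz mod fs = 5.9 kHz.
5.9 kHz ≤ fs/2 = 18.92 kHz, appears at 5.9 kHz.
135.44 kHz mod fs = 21.92 kHz.
21.92 kHz > fs/2 = 18.92 kHz, folds to fs − 21.92 kHz = 15.92 kHz.
65.3 kHz mod fs = 27.46 kHz.
27.46 kHz > fs/2 = 18.92 kHz, folds to fs − 27.46 kHz = 10.38 kHz.
4.16 kHz ≤ fs/2 = 18.92 kHz, passes unchanged.
55.64 kHz mod fs = 17.8 kHz.
17.8 kHz ≤ fs/2 = 18.92 kHz, appears at 17.8 kHz.
Distinct values: {4.16 kHz, 5.9 kHz, 10.38 kHz, 15.92 kHz, 17.8 kHz}.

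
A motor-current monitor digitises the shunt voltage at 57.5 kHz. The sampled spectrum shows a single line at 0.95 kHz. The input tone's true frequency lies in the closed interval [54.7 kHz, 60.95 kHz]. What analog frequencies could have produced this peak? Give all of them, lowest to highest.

Frequencies that alias to 0.95 kHz are k·fs ± 0.95 kHz for integer k ≥ 0.
k=0: 0.95 kHz.
k=1: 56.55 kHz, 58.45 kHz.
k=2: 114.05 kHz, 115.95 kHz.
Within [54.7 kHz, 60.95 kHz]: 56.55 kHz, 58.45 kHz.

56.55 kHz, 58.45 kHz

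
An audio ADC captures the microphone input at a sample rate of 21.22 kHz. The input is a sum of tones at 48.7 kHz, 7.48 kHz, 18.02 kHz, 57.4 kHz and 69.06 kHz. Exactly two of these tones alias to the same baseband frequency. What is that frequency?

fs/2 = 10.61 kHz.
48.7 kHz mod fs = 6.26 kHz.
6.26 kHz ≤ fs/2 = 10.61 kHz, appears at 6.26 kHz.
7.48 kHz ≤ fs/2 = 10.61 kHz, passes unchanged.
18.02 kHz > fs/2 = 10.61 kHz, folds to fs − 18.02 kHz = 3.2 kHz.
57.4 kHz mod fs = 14.96 kHz.
14.96 kHz > fs/2 = 10.61 kHz, folds to fs − 14.96 kHz = 6.26 kHz.
69.06 kHz mod fs = 5.4 kHz.
5.4 kHz ≤ fs/2 = 10.61 kHz, appears at 5.4 kHz.
48.7 kHz and 57.4 kHz both map to 6.26 kHz.

6.26 kHz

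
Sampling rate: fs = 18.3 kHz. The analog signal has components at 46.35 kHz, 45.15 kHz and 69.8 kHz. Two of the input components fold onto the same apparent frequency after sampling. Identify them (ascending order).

45.15 kHz, 46.35 kHz

fs/2 = 9.15 kHz.
46.35 kHz mod fs = 9.75 kHz.
9.75 kHz > fs/2 = 9.15 kHz, folds to fs − 9.75 kHz = 8.55 kHz.
45.15 kHz mod fs = 8.55 kHz.
8.55 kHz ≤ fs/2 = 9.15 kHz, appears at 8.55 kHz.
69.8 kHz mod fs = 14.9 kHz.
14.9 kHz > fs/2 = 9.15 kHz, folds to fs − 14.9 kHz = 3.4 kHz.
45.15 kHz and 46.35 kHz both map to 8.55 kHz.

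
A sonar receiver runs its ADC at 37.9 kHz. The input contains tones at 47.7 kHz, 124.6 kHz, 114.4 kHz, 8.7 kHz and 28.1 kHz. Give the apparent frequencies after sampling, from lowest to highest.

fs/2 = 18.95 kHz.
47.7 kHz mod fs = 9.8 kHz.
9.8 kHz ≤ fs/2 = 18.95 kHz, appears at 9.8 kHz.
124.6 kHz mod fs = 10.9 kHz.
10.9 kHz ≤ fs/2 = 18.95 kHz, appears at 10.9 kHz.
114.4 kHz mod fs = 0.7 kHz.
0.7 kHz ≤ fs/2 = 18.95 kHz, appears at 0.7 kHz.
8.7 kHz ≤ fs/2 = 18.95 kHz, passes unchanged.
28.1 kHz > fs/2 = 18.95 kHz, folds to fs − 28.1 kHz = 9.8 kHz.
Distinct values: {0.7 kHz, 8.7 kHz, 9.8 kHz, 10.9 kHz}.

0.7 kHz, 8.7 kHz, 9.8 kHz, 10.9 kHz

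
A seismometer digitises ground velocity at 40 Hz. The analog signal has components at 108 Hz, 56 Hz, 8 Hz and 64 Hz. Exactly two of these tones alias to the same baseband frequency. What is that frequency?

16 Hz

fs/2 = 20 Hz.
108 Hz mod fs = 28 Hz.
28 Hz > fs/2 = 20 Hz, folds to fs − 28 Hz = 12 Hz.
56 Hz mod fs = 16 Hz.
16 Hz ≤ fs/2 = 20 Hz, appears at 16 Hz.
8 Hz ≤ fs/2 = 20 Hz, passes unchanged.
64 Hz mod fs = 24 Hz.
24 Hz > fs/2 = 20 Hz, folds to fs − 24 Hz = 16 Hz.
56 Hz and 64 Hz both map to 16 Hz.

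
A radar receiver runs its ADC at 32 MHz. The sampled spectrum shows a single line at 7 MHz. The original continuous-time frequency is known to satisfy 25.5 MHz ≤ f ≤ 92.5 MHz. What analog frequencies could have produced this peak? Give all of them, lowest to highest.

Frequencies that alias to 7 MHz are k·fs ± 7 MHz for integer k ≥ 0.
k=0: 7 MHz.
k=1: 25 MHz, 39 MHz.
k=2: 57 MHz, 71 MHz.
k=3: 89 MHz, 103 MHz.
k=4: 121 MHz, 135 MHz.
Within [25.5 MHz, 92.5 MHz]: 39 MHz, 57 MHz, 71 MHz, 89 MHz.

39 MHz, 57 MHz, 71 MHz, 89 MHz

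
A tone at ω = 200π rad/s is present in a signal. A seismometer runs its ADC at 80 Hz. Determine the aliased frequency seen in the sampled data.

20 Hz

ω = 200π rad/s → f = ω/(2π) = 100 Hz.
100 Hz mod fs = 20 Hz.
20 Hz ≤ fs/2 = 40 Hz, appears at 20 Hz.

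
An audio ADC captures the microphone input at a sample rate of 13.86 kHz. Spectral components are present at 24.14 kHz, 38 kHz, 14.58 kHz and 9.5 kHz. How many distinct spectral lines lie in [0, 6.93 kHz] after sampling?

3

fs/2 = 6.93 kHz.
24.14 kHz mod fs = 10.28 kHz.
10.28 kHz > fs/2 = 6.93 kHz, folds to fs − 10.28 kHz = 3.58 kHz.
38 kHz mod fs = 10.28 kHz.
10.28 kHz > fs/2 = 6.93 kHz, folds to fs − 10.28 kHz = 3.58 kHz.
14.58 kHz mod fs = 0.72 kHz.
0.72 kHz ≤ fs/2 = 6.93 kHz, appears at 0.72 kHz.
9.5 kHz > fs/2 = 6.93 kHz, folds to fs − 9.5 kHz = 4.36 kHz.
Distinct values: {0.72 kHz, 3.58 kHz, 4.36 kHz} → 3.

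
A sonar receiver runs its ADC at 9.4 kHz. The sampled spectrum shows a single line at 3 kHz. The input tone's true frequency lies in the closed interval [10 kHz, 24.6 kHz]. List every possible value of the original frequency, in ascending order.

12.4 kHz, 15.8 kHz, 21.8 kHz

Frequencies that alias to 3 kHz are k·fs ± 3 kHz for integer k ≥ 0.
k=0: 3 kHz.
k=1: 6.4 kHz, 12.4 kHz.
k=2: 15.8 kHz, 21.8 kHz.
k=3: 25.2 kHz, 31.2 kHz.
Within [10 kHz, 24.6 kHz]: 12.4 kHz, 15.8 kHz, 21.8 kHz.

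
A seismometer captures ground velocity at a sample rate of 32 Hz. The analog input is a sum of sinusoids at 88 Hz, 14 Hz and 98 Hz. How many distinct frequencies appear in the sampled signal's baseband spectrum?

fs/2 = 16 Hz.
88 Hz mod fs = 24 Hz.
24 Hz > fs/2 = 16 Hz, folds to fs − 24 Hz = 8 Hz.
14 Hz ≤ fs/2 = 16 Hz, passes unchanged.
98 Hz mod fs = 2 Hz.
2 Hz ≤ fs/2 = 16 Hz, appears at 2 Hz.
Distinct values: {2 Hz, 8 Hz, 14 Hz} → 3.

3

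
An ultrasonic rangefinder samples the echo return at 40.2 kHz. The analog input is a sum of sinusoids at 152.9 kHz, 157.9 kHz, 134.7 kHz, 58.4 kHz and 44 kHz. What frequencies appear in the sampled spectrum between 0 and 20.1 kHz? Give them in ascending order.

2.9 kHz, 3.8 kHz, 7.9 kHz, 14.1 kHz, 18.2 kHz

fs/2 = 20.1 kHz.
152.9 kHz mod fs = 32.3 kHz.
32.3 kHz > fs/2 = 20.1 kHz, folds to fs − 32.3 kHz = 7.9 kHz.
157.9 kHz mod fs = 37.3 kHz.
37.3 kHz > fs/2 = 20.1 kHz, folds to fs − 37.3 kHz = 2.9 kHz.
134.7 kHz mod fs = 14.1 kHz.
14.1 kHz ≤ fs/2 = 20.1 kHz, appears at 14.1 kHz.
58.4 kHz mod fs = 18.2 kHz.
18.2 kHz ≤ fs/2 = 20.1 kHz, appears at 18.2 kHz.
44 kHz mod fs = 3.8 kHz.
3.8 kHz ≤ fs/2 = 20.1 kHz, appears at 3.8 kHz.
Distinct values: {2.9 kHz, 3.8 kHz, 7.9 kHz, 14.1 kHz, 18.2 kHz}.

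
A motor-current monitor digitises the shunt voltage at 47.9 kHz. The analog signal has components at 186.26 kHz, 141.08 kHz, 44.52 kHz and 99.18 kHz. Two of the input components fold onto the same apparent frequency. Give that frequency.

fs/2 = 23.95 kHz.
186.26 kHz mod fs = 42.56 kHz.
42.56 kHz > fs/2 = 23.95 kHz, folds to fs − 42.56 kHz = 5.34 kHz.
141.08 kHz mod fs = 45.28 kHz.
45.28 kHz > fs/2 = 23.95 kHz, folds to fs − 45.28 kHz = 2.62 kHz.
44.52 kHz > fs/2 = 23.95 kHz, folds to fs − 44.52 kHz = 3.38 kHz.
99.18 kHz mod fs = 3.38 kHz.
3.38 kHz ≤ fs/2 = 23.95 kHz, appears at 3.38 kHz.
44.52 kHz and 99.18 kHz both map to 3.38 kHz.

3.38 kHz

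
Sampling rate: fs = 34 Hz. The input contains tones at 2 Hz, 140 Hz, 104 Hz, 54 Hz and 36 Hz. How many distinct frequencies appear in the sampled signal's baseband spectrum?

3

fs/2 = 17 Hz.
2 Hz ≤ fs/2 = 17 Hz, passes unchanged.
140 Hz mod fs = 4 Hz.
4 Hz ≤ fs/2 = 17 Hz, appears at 4 Hz.
104 Hz mod fs = 2 Hz.
2 Hz ≤ fs/2 = 17 Hz, appears at 2 Hz.
54 Hz mod fs = 20 Hz.
20 Hz > fs/2 = 17 Hz, folds to fs − 20 Hz = 14 Hz.
36 Hz mod fs = 2 Hz.
2 Hz ≤ fs/2 = 17 Hz, appears at 2 Hz.
Distinct values: {2 Hz, 4 Hz, 14 Hz} → 3.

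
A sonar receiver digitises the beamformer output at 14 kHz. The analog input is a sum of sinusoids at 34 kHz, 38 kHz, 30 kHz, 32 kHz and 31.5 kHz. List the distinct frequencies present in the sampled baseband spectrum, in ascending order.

2 kHz, 3.5 kHz, 4 kHz, 6 kHz

fs/2 = 7 kHz.
34 kHz mod fs = 6 kHz.
6 kHz ≤ fs/2 = 7 kHz, appears at 6 kHz.
38 kHz mod fs = 10 kHz.
10 kHz > fs/2 = 7 kHz, folds to fs − 10 kHz = 4 kHz.
30 kHz mod fs = 2 kHz.
2 kHz ≤ fs/2 = 7 kHz, appears at 2 kHz.
32 kHz mod fs = 4 kHz.
4 kHz ≤ fs/2 = 7 kHz, appears at 4 kHz.
31.5 kHz mod fs = 3.5 kHz.
3.5 kHz ≤ fs/2 = 7 kHz, appears at 3.5 kHz.
Distinct values: {2 kHz, 3.5 kHz, 4 kHz, 6 kHz}.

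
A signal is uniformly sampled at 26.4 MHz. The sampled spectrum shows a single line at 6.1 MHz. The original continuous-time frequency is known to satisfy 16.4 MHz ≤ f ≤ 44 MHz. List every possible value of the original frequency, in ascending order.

20.3 MHz, 32.5 MHz

Frequencies that alias to 6.1 MHz are k·fs ± 6.1 MHz for integer k ≥ 0.
k=0: 6.1 MHz.
k=1: 20.3 MHz, 32.5 MHz.
k=2: 46.7 MHz, 58.9 MHz.
Within [16.4 MHz, 44 MHz]: 20.3 MHz, 32.5 MHz.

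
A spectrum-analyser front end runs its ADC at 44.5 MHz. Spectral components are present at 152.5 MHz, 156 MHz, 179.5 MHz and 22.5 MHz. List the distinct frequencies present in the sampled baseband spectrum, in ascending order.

fs/2 = 22.25 MHz.
152.5 MHz mod fs = 19 MHz.
19 MHz ≤ fs/2 = 22.25 MHz, appears at 19 MHz.
156 MHz mod fs = 22.5 MHz.
22.5 MHz > fs/2 = 22.25 MHz, folds to fs − 22.5 MHz = 22 MHz.
179.5 MHz mod fs = 1.5 MHz.
1.5 MHz ≤ fs/2 = 22.25 MHz, appears at 1.5 MHz.
22.5 MHz > fs/2 = 22.25 MHz, folds to fs − 22.5 MHz = 22 MHz.
Distinct values: {1.5 MHz, 19 MHz, 22 MHz}.

1.5 MHz, 19 MHz, 22 MHz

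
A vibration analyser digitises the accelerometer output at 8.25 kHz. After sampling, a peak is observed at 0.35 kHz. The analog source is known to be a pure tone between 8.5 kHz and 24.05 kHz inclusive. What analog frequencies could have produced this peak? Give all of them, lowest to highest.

Frequencies that alias to 0.35 kHz are k·fs ± 0.35 kHz for integer k ≥ 0.
k=0: 0.35 kHz.
k=1: 7.9 kHz, 8.6 kHz.
k=2: 16.15 kHz, 16.85 kHz.
k=3: 24.4 kHz, 25.1 kHz.
Within [8.5 kHz, 24.05 kHz]: 8.6 kHz, 16.15 kHz, 16.85 kHz.

8.6 kHz, 16.15 kHz, 16.85 kHz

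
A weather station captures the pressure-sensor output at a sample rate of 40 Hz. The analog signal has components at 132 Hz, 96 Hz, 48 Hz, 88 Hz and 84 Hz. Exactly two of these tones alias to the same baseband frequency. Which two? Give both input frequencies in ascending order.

48 Hz, 88 Hz

fs/2 = 20 Hz.
132 Hz mod fs = 12 Hz.
12 Hz ≤ fs/2 = 20 Hz, appears at 12 Hz.
96 Hz mod fs = 16 Hz.
16 Hz ≤ fs/2 = 20 Hz, appears at 16 Hz.
48 Hz mod fs = 8 Hz.
8 Hz ≤ fs/2 = 20 Hz, appears at 8 Hz.
88 Hz mod fs = 8 Hz.
8 Hz ≤ fs/2 = 20 Hz, appears at 8 Hz.
84 Hz mod fs = 4 Hz.
4 Hz ≤ fs/2 = 20 Hz, appears at 4 Hz.
48 Hz and 88 Hz both map to 8 Hz.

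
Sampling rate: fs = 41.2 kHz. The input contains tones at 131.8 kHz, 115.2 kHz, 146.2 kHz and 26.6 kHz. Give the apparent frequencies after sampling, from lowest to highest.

fs/2 = 20.6 kHz.
131.8 kHz mod fs = 8.2 kHz.
8.2 kHz ≤ fs/2 = 20.6 kHz, appears at 8.2 kHz.
115.2 kHz mod fs = 32.8 kHz.
32.8 kHz > fs/2 = 20.6 kHz, folds to fs − 32.8 kHz = 8.4 kHz.
146.2 kHz mod fs = 22.6 kHz.
22.6 kHz > fs/2 = 20.6 kHz, folds to fs − 22.6 kHz = 18.6 kHz.
26.6 kHz > fs/2 = 20.6 kHz, folds to fs − 26.6 kHz = 14.6 kHz.
Distinct values: {8.2 kHz, 8.4 kHz, 14.6 kHz, 18.6 kHz}.

8.2 kHz, 8.4 kHz, 14.6 kHz, 18.6 kHz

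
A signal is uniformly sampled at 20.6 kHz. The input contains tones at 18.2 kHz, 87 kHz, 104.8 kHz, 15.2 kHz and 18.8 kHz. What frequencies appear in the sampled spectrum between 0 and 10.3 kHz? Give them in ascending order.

1.8 kHz, 2.4 kHz, 4.6 kHz, 5.4 kHz

fs/2 = 10.3 kHz.
18.2 kHz > fs/2 = 10.3 kHz, folds to fs − 18.2 kHz = 2.4 kHz.
87 kHz mod fs = 4.6 kHz.
4.6 kHz ≤ fs/2 = 10.3 kHz, appears at 4.6 kHz.
104.8 kHz mod fs = 1.8 kHz.
1.8 kHz ≤ fs/2 = 10.3 kHz, appears at 1.8 kHz.
15.2 kHz > fs/2 = 10.3 kHz, folds to fs − 15.2 kHz = 5.4 kHz.
18.8 kHz > fs/2 = 10.3 kHz, folds to fs − 18.8 kHz = 1.8 kHz.
Distinct values: {1.8 kHz, 2.4 kHz, 4.6 kHz, 5.4 kHz}.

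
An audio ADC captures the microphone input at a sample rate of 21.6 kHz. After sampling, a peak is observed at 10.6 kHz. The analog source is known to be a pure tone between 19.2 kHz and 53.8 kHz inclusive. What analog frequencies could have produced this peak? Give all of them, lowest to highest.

Frequencies that alias to 10.6 kHz are k·fs ± 10.6 kHz for integer k ≥ 0.
k=0: 10.6 kHz.
k=1: 11 kHz, 32.2 kHz.
k=2: 32.6 kHz, 53.8 kHz.
k=3: 54.2 kHz, 75.4 kHz.
Within [19.2 kHz, 53.8 kHz]: 32.2 kHz, 32.6 kHz, 53.8 kHz.

32.2 kHz, 32.6 kHz, 53.8 kHz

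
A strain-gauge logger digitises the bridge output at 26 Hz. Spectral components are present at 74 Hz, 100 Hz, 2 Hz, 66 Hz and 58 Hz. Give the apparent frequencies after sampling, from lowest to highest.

2 Hz, 4 Hz, 6 Hz, 12 Hz

fs/2 = 13 Hz.
74 Hz mod fs = 22 Hz.
22 Hz > fs/2 = 13 Hz, folds to fs − 22 Hz = 4 Hz.
100 Hz mod fs = 22 Hz.
22 Hz > fs/2 = 13 Hz, folds to fs − 22 Hz = 4 Hz.
2 Hz ≤ fs/2 = 13 Hz, passes unchanged.
66 Hz mod fs = 14 Hz.
14 Hz > fs/2 = 13 Hz, folds to fs − 14 Hz = 12 Hz.
58 Hz mod fs = 6 Hz.
6 Hz ≤ fs/2 = 13 Hz, appears at 6 Hz.
Distinct values: {2 Hz, 4 Hz, 6 Hz, 12 Hz}.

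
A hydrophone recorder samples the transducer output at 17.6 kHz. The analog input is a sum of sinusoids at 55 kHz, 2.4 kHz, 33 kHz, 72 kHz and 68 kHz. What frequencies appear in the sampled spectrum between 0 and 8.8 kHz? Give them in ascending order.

fs/2 = 8.8 kHz.
55 kHz mod fs = 2.2 kHz.
2.2 kHz ≤ fs/2 = 8.8 kHz, appears at 2.2 kHz.
2.4 kHz ≤ fs/2 = 8.8 kHz, passes unchanged.
33 kHz mod fs = 15.4 kHz.
15.4 kHz > fs/2 = 8.8 kHz, folds to fs − 15.4 kHz = 2.2 kHz.
72 kHz mod fs = 1.6 kHz.
1.6 kHz ≤ fs/2 = 8.8 kHz, appears at 1.6 kHz.
68 kHz mod fs = 15.2 kHz.
15.2 kHz > fs/2 = 8.8 kHz, folds to fs − 15.2 kHz = 2.4 kHz.
Distinct values: {1.6 kHz, 2.2 kHz, 2.4 kHz}.

1.6 kHz, 2.2 kHz, 2.4 kHz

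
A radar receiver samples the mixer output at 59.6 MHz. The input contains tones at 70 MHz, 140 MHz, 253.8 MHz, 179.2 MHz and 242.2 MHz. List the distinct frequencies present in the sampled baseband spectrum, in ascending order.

0.4 MHz, 3.8 MHz, 10.4 MHz, 15.4 MHz, 20.8 MHz

fs/2 = 29.8 MHz.
70 MHz mod fs = 10.4 MHz.
10.4 MHz ≤ fs/2 = 29.8 MHz, appears at 10.4 MHz.
140 MHz mod fs = 20.8 MHz.
20.8 MHz ≤ fs/2 = 29.8 MHz, appears at 20.8 MHz.
253.8 MHz mod fs = 15.4 MHz.
15.4 MHz ≤ fs/2 = 29.8 MHz, appears at 15.4 MHz.
179.2 MHz mod fs = 0.4 MHz.
0.4 MHz ≤ fs/2 = 29.8 MHz, appears at 0.4 MHz.
242.2 MHz mod fs = 3.8 MHz.
3.8 MHz ≤ fs/2 = 29.8 MHz, appears at 3.8 MHz.
Distinct values: {0.4 MHz, 3.8 MHz, 10.4 MHz, 15.4 MHz, 20.8 MHz}.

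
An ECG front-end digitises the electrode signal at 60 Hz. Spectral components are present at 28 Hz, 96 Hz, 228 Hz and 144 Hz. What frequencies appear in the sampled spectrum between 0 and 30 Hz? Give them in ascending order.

fs/2 = 30 Hz.
28 Hz ≤ fs/2 = 30 Hz, passes unchanged.
96 Hz mod fs = 36 Hz.
36 Hz > fs/2 = 30 Hz, folds to fs − 36 Hz = 24 Hz.
228 Hz mod fs = 48 Hz.
48 Hz > fs/2 = 30 Hz, folds to fs − 48 Hz = 12 Hz.
144 Hz mod fs = 24 Hz.
24 Hz ≤ fs/2 = 30 Hz, appears at 24 Hz.
Distinct values: {12 Hz, 24 Hz, 28 Hz}.

12 Hz, 24 Hz, 28 Hz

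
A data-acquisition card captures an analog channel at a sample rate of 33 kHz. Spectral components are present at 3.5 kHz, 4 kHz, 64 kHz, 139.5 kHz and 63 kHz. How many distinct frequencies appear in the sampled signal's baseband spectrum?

fs/2 = 16.5 kHz.
3.5 kHz ≤ fs/2 = 16.5 kHz, passes unchanged.
4 kHz ≤ fs/2 = 16.5 kHz, passes unchanged.
64 kHz mod fs = 31 kHz.
31 kHz > fs/2 = 16.5 kHz, folds to fs − 31 kHz = 2 kHz.
139.5 kHz mod fs = 7.5 kHz.
7.5 kHz ≤ fs/2 = 16.5 kHz, appears at 7.5 kHz.
63 kHz mod fs = 30 kHz.
30 kHz > fs/2 = 16.5 kHz, folds to fs − 30 kHz = 3 kHz.
Distinct values: {2 kHz, 3 kHz, 3.5 kHz, 4 kHz, 7.5 kHz} → 5.

5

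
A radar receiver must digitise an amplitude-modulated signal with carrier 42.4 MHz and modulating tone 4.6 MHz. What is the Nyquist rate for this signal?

94 MHz

AM sidebands sit at fc ± fm = 37.8 MHz and 47 MHz.
Highest-frequency component: 47 MHz.
Nyquist rate = 2 × 47 MHz = 94 MHz.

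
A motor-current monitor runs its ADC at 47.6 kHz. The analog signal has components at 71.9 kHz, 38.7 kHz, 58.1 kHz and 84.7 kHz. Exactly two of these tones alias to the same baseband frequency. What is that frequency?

fs/2 = 23.8 kHz.
71.9 kHz mod fs = 24.3 kHz.
24.3 kHz > fs/2 = 23.8 kHz, folds to fs − 24.3 kHz = 23.3 kHz.
38.7 kHz > fs/2 = 23.8 kHz, folds to fs − 38.7 kHz = 8.9 kHz.
58.1 kHz mod fs = 10.5 kHz.
10.5 kHz ≤ fs/2 = 23.8 kHz, appears at 10.5 kHz.
84.7 kHz mod fs = 37.1 kHz.
37.1 kHz > fs/2 = 23.8 kHz, folds to fs − 37.1 kHz = 10.5 kHz.
58.1 kHz and 84.7 kHz both map to 10.5 kHz.

10.5 kHz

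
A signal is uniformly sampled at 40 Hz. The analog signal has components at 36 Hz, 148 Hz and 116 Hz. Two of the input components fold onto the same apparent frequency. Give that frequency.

fs/2 = 20 Hz.
36 Hz > fs/2 = 20 Hz, folds to fs − 36 Hz = 4 Hz.
148 Hz mod fs = 28 Hz.
28 Hz > fs/2 = 20 Hz, folds to fs − 28 Hz = 12 Hz.
116 Hz mod fs = 36 Hz.
36 Hz > fs/2 = 20 Hz, folds to fs − 36 Hz = 4 Hz.
36 Hz and 116 Hz both map to 4 Hz.

4 Hz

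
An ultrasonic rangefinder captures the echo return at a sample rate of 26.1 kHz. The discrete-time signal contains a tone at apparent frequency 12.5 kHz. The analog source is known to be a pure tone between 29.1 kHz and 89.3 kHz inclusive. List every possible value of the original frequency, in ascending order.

38.6 kHz, 39.7 kHz, 64.7 kHz, 65.8 kHz

Frequencies that alias to 12.5 kHz are k·fs ± 12.5 kHz for integer k ≥ 0.
k=0: 12.5 kHz.
k=1: 13.6 kHz, 38.6 kHz.
k=2: 39.7 kHz, 64.7 kHz.
k=3: 65.8 kHz, 90.8 kHz.
k=4: 91.9 kHz, 116.9 kHz.
Within [29.1 kHz, 89.3 kHz]: 38.6 kHz, 39.7 kHz, 64.7 kHz, 65.8 kHz.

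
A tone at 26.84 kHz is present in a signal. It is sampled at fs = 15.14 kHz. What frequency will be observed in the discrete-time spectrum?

3.44 kHz

26.84 kHz mod fs = 11.7 kHz.
11.7 kHz > fs/2 = 7.57 kHz, folds to fs − 11.7 kHz = 3.44 kHz.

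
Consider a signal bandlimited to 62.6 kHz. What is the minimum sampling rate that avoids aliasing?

125.2 kHz

Nyquist rate = 2 × 62.6 kHz = 125.2 kHz.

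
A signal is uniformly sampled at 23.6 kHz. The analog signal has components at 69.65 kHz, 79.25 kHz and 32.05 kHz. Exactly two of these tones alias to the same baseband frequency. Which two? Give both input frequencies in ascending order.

32.05 kHz, 79.25 kHz

fs/2 = 11.8 kHz.
69.65 kHz mod fs = 22.45 kHz.
22.45 kHz > fs/2 = 11.8 kHz, folds to fs − 22.45 kHz = 1.15 kHz.
79.25 kHz mod fs = 8.45 kHz.
8.45 kHz ≤ fs/2 = 11.8 kHz, appears at 8.45 kHz.
32.05 kHz mod fs = 8.45 kHz.
8.45 kHz ≤ fs/2 = 11.8 kHz, appears at 8.45 kHz.
32.05 kHz and 79.25 kHz both map to 8.45 kHz.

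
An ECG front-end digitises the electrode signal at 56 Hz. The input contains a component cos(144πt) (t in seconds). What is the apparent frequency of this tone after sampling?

ω = 144π rad/s → f = ω/(2π) = 72 Hz.
72 Hz mod fs = 16 Hz.
16 Hz ≤ fs/2 = 28 Hz, appears at 16 Hz.

16 Hz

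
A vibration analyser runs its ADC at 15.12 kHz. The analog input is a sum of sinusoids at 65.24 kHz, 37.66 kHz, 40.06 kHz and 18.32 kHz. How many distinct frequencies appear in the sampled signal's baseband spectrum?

4

fs/2 = 7.56 kHz.
65.24 kHz mod fs = 4.76 kHz.
4.76 kHz ≤ fs/2 = 7.56 kHz, appears at 4.76 kHz.
37.66 kHz mod fs = 7.42 kHz.
7.42 kHz ≤ fs/2 = 7.56 kHz, appears at 7.42 kHz.
40.06 kHz mod fs = 9.82 kHz.
9.82 kHz > fs/2 = 7.56 kHz, folds to fs − 9.82 kHz = 5.3 kHz.
18.32 kHz mod fs = 3.2 kHz.
3.2 kHz ≤ fs/2 = 7.56 kHz, appears at 3.2 kHz.
Distinct values: {3.2 kHz, 4.76 kHz, 5.3 kHz, 7.42 kHz} → 4.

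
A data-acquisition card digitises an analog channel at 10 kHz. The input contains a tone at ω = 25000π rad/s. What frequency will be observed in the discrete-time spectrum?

ω = 25000π rad/s → f = ω/(2π) = 12500 Hz = 12.5 kHz.
12.5 kHz mod fs = 2.5 kHz.
2.5 kHz ≤ fs/2 = 5 kHz, appears at 2.5 kHz.

2.5 kHz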